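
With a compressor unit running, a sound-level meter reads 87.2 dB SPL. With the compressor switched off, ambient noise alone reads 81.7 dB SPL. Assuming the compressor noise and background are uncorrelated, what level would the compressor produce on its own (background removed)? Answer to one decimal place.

85.8 dB SPL

Background correction is a power subtraction:
L_src = 10·log₁₀(10^(87.2/10) − 10^(81.7/10)) = 10·log₁₀(376900000) = 85.8 dB SPL.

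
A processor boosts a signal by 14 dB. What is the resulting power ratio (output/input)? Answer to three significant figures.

25.1

Power ratio = 10^(dB/10).
10^(14/10) = 10^(1.400) = 25.1.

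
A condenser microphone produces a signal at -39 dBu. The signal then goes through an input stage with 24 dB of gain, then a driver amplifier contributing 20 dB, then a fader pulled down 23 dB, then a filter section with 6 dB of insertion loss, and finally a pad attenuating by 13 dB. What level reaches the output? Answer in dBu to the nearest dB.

-37 dBu

Cascaded gains and losses add directly in dB.
-39 + 24 + 20 − 23 − 6 − 13 = -37 dBu.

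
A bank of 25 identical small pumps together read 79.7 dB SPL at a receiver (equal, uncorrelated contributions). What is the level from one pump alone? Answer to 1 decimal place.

25 equal incoherent sources add 10·log₁₀(25) = 13.98 dB over one source.
L_one = 79.7 − 13.98 = 65.7 dB SPL.

65.7 dB SPL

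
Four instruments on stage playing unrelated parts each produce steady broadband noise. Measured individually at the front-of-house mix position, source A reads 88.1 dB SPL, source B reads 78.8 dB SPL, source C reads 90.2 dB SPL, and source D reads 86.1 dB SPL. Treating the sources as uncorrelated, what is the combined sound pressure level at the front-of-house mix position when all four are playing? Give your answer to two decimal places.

93.38 dB SPL

Uncorrelated sources add in intensity (power), not in dB.
L_total = 10·log₁₀(10^(88.1/10) + 10^(78.8/10) + 10^(90.2/10) + 10^(86.1/10)) = 10·log₁₀(2176000000) = 93.38 dB SPL.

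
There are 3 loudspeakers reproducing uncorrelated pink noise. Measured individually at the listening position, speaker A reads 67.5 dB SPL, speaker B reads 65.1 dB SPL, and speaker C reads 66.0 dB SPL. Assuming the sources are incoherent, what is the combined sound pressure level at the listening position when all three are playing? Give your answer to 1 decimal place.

71.1 dB SPL

Add the sources as powers (linear), then convert back to dB:
L_total = 10·log₁₀(10^(67.5/10) + 10^(65.1/10) + 10^(66.0/10)) = 10·log₁₀(12840000) = 71.1 dB SPL.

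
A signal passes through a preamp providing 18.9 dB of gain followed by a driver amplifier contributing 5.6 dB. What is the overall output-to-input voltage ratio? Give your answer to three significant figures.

Net gain = 18.9 + 5.6 = 24.5 dB.
Voltage ratio = 10^(24.5/20) = 16.8.

16.8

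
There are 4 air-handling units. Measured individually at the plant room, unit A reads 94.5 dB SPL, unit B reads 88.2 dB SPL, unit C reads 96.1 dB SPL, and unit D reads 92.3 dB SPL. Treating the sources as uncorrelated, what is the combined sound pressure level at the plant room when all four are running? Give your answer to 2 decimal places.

99.66 dB SPL

Uncorrelated sources add in intensity (power), not in dB.
L_total = 10·log₁₀(10^(94.5/10) + 10^(88.2/10) + 10^(96.1/10) + 10^(92.3/10)) = 10·log₁₀(9251000000) = 99.66 dB SPL.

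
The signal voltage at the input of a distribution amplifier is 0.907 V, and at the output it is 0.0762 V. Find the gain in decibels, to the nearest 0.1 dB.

Voltage is an amplitude quantity, so gain = 20·log₁₀(V_out/V_in).
20·log₁₀(0.0762/0.907) = 20·log₁₀(0.08401) = -21.5 dB.

-21.5 dB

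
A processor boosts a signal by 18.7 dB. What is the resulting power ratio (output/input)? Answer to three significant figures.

Power ratio = 10^(dB/10).
10^(18.7/10) = 10^(1.870) = 74.1.

74.1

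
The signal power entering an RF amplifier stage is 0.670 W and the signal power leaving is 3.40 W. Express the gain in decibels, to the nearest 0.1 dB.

For a power ratio, dB = 10·log₁₀(P₂/P₁).
10·log₁₀(3.40/0.670) = 10·log₁₀(5.075) = 7.1 dB.

7.1 dB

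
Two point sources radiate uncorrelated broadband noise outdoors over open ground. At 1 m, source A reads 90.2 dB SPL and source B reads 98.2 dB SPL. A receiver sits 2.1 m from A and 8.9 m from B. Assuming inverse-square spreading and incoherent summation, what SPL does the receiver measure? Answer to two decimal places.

At the listener: L_A = 90.2 − 20·log₁₀(2.1) = 83.756 dB; L_B = 98.2 − 20·log₁₀(8.9) = 79.212 dB.
Combined: 10·log₁₀(10^(83.756/10)+10^(79.212/10)) = 85.06 dB SPL.

85.06 dB SPL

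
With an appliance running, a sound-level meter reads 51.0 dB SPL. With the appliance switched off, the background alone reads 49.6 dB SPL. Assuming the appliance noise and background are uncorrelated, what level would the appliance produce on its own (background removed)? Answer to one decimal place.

Background correction is a power subtraction:
L_src = 10·log₁₀(10^(51.0/10) − 10^(49.6/10)) = 10·log₁₀(34690) = 45.4 dB SPL.

45.4 dB SPL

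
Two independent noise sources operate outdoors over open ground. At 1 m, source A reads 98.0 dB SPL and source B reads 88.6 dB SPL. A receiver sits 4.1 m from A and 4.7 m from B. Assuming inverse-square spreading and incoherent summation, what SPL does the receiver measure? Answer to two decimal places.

At the listener: L_A = 98.0 − 20·log₁₀(4.1) = 85.744 dB; L_B = 88.6 − 20·log₁₀(4.7) = 75.158 dB.
Combined: 10·log₁₀(10^(85.744/10)+10^(75.158/10)) = 86.11 dB SPL.

86.11 dB SPL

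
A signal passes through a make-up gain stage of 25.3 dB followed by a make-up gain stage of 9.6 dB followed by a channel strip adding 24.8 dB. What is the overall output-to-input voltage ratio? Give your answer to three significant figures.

966

Net gain = 25.3 + 9.6 + 24.8 = 59.7 dB.
Voltage ratio = 10^(59.7/20) = 966.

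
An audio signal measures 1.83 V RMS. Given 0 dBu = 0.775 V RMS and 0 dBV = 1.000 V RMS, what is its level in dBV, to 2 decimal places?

+5.25 dBV

dBV = 20·log₁₀(V / 1.000 V).
20·log₁₀(1.83/1.000) = +5.25 dBV.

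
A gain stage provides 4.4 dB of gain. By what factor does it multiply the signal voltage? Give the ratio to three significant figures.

1.66

Voltage ratio = 10^(dB/20).
10^(4.4/20) = 10^(0.2200) = 1.66.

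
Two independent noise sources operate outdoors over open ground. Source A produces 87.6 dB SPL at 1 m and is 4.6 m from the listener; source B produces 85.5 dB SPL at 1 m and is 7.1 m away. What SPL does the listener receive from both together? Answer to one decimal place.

75.3 dB SPL

At the listener: L_A = 87.6 − 20·log₁₀(4.6) = 74.34 dB; L_B = 85.5 − 20·log₁₀(7.1) = 68.47 dB.
Combined: 10·log₁₀(10^(74.34/10)+10^(68.47/10)) = 75.3 dB SPL.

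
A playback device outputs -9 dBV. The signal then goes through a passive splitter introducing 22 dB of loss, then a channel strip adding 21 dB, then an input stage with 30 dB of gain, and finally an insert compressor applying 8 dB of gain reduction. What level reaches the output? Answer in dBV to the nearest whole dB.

In dB, series stages simply add:
-9 − 22 + 21 + 30 − 8 = +12 dBV.

+12 dBV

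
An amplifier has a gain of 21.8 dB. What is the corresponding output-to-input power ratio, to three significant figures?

Power ratio = 10^(dB/10).
10^(21.8/10) = 10^(2.180) = 151.

151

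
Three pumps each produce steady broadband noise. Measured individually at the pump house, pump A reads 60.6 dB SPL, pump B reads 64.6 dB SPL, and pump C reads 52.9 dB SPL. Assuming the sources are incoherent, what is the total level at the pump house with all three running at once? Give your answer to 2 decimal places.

66.26 dB SPL

Add the sources as powers (linear), then convert back to dB:
L_total = 10·log₁₀(10^(60.6/10) + 10^(64.6/10) + 10^(52.9/10)) = 10·log₁₀(4227000) = 66.26 dB SPL.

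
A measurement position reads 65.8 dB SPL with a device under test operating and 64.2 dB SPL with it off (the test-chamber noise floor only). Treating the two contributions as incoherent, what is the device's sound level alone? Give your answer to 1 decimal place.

60.7 dB SPL

Remove the background by subtracting linear intensities:
L_src = 10·log₁₀(10^(65.8/10) − 10^(64.2/10)) = 10·log₁₀(1172000) = 60.7 dB SPL.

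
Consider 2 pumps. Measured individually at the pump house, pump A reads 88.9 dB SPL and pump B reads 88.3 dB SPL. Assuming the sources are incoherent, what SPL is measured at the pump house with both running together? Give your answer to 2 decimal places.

91.62 dB SPL

Add the sources as powers (linear), then convert back to dB:
L_total = 10·log₁₀(10^(88.9/10) + 10^(88.3/10)) = 10·log₁₀(1452000000) = 91.62 dB SPL.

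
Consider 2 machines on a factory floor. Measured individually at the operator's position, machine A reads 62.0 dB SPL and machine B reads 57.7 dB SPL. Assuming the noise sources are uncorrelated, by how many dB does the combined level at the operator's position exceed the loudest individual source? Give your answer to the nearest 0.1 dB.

Uncorrelated sources add in intensity (power), not in dB.
L_total = 10·log₁₀(10^(62.0/10) + 10^(57.7/10)) = 63.37 dB SPL.
Excess over the loudest (62.0 dB): 63.37 − 62.0 = 1.4 dB.

1.4 dB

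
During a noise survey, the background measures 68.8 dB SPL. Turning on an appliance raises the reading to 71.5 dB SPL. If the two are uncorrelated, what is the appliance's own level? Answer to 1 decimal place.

68.2 dB SPL

Subtract intensities: L_src = 10·log₁₀(10^(L_total/10) − 10^(L_bg/10)).
L_src = 10·log₁₀(10^(71.5/10) − 10^(68.8/10)) = 10·log₁₀(6540000) = 68.2 dB SPL.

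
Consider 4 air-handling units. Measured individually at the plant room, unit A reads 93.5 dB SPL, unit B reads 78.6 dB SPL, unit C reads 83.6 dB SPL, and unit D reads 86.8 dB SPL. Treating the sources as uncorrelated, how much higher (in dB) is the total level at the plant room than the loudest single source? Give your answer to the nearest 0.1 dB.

1.3 dB

Uncorrelated sources add in intensity (power), not in dB.
L_total = 10·log₁₀(10^(93.5/10) + 10^(78.6/10) + 10^(83.6/10) + 10^(86.8/10)) = 94.80 dB SPL.
Excess over the loudest (93.5 dB): 94.80 − 93.5 = 1.3 dB.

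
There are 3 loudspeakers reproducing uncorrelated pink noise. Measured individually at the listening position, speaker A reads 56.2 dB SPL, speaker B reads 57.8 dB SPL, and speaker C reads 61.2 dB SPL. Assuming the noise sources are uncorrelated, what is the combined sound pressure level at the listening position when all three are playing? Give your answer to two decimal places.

Add the sources as powers (linear), then convert back to dB:
L_total = 10·log₁₀(10^(56.2/10) + 10^(57.8/10) + 10^(61.2/10)) = 10·log₁₀(2338000) = 63.69 dB SPL.

63.69 dB SPL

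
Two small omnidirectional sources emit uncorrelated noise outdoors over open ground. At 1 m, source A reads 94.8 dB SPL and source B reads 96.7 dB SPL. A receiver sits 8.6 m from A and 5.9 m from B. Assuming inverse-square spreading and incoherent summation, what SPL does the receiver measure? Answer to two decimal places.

At the listener: L_A = 94.8 − 20·log₁₀(8.6) = 76.110 dB; L_B = 96.7 − 20·log₁₀(5.9) = 81.283 dB.
Combined: 10·log₁₀(10^(76.110/10)+10^(81.283/10)) = 82.44 dB SPL.

82.44 dB SPL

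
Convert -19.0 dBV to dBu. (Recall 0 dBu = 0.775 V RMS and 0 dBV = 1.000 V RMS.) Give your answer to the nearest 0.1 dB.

-16.8 dBu

The offset between the scales is 20·log₁₀(0.775/1.000) = −2.214 dB.
So dBu = -19.0 + 2.214 = -16.8 dBu.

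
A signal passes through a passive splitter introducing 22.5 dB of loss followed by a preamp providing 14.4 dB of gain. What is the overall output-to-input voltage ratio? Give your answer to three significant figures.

0.394

Net gain = (−22.5) + 14.4 = -8.1 dB.
Voltage ratio = 10^(-8.1/20) = 0.394.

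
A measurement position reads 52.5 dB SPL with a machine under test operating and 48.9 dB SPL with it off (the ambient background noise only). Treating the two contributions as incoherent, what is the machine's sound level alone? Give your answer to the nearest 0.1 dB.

50.0 dB SPL

Subtract intensities: L_src = 10·log₁₀(10^(L_total/10) − 10^(L_bg/10)).
L_src = 10·log₁₀(10^(52.5/10) − 10^(48.9/10)) = 10·log₁₀(100200) = 50.0 dB SPL.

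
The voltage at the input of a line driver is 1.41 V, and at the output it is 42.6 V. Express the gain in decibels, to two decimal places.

29.60 dB

Voltage ratio → dB uses the 20·log₁₀ form:
20·log₁₀(42.6/1.41) = 20·log₁₀(30.21) = 29.60 dB.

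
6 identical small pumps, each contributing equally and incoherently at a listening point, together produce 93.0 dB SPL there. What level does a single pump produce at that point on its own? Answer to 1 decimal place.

6 equal incoherent sources add 10·log₁₀(6) = 7.78 dB over one source.
L_one = 93.0 − 7.78 = 85.2 dB SPL.

85.2 dB SPL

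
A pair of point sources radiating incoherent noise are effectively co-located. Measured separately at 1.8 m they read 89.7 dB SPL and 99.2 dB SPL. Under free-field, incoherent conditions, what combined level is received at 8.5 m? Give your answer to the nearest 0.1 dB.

Combined at 1.8 m: 10·log₁₀(10^(89.7/10)+10^(99.2/10)) = 99.66 dB SPL.
Then apply −20·log₁₀(8.5/1.8) = -13.48 dB → 86.2 dB SPL.

86.2 dB SPL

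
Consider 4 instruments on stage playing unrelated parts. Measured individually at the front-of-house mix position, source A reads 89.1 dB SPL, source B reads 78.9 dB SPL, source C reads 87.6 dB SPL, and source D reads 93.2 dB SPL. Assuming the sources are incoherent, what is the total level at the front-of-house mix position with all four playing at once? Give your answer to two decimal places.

Add the sources as powers (linear), then convert back to dB:
L_total = 10·log₁₀(10^(89.1/10) + 10^(78.9/10) + 10^(87.6/10) + 10^(93.2/10)) = 10·log₁₀(3555000000) = 95.51 dB SPL.

95.51 dB SPL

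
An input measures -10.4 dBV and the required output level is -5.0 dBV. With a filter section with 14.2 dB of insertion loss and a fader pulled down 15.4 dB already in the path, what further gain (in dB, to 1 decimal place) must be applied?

The required make-up gain is the shortfall in the dB sum.
G = -5.0 − (-10.4) + 14.2 + 15.4 = 35.0 dB.

35.0 dB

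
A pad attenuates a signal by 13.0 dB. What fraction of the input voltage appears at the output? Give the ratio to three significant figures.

Voltage ratio = 10^(dB/20).
10^(-13.0/20) = 10^(-0.6500) = 0.224.

0.224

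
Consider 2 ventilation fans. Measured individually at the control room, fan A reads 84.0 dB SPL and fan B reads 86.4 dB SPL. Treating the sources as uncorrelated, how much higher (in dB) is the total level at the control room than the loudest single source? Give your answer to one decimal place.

Add the sources as powers (linear), then convert back to dB:
L_total = 10·log₁₀(10^(84.0/10) + 10^(86.4/10)) = 88.37 dB SPL.
Excess over the loudest (86.4 dB): 88.37 − 86.4 = 2.0 dB.

2.0 dB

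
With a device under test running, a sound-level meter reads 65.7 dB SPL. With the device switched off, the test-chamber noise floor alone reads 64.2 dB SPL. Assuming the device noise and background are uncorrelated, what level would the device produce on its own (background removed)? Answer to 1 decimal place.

Background correction is a power subtraction:
L_src = 10·log₁₀(10^(65.7/10) − 10^(64.2/10)) = 10·log₁₀(1085000) = 60.4 dB SPL.

60.4 dB SPL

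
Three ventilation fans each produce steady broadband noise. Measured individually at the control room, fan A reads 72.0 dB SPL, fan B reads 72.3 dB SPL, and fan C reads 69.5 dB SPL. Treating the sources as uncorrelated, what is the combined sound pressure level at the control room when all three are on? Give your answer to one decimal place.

76.2 dB SPL

Incoherent sources sum as intensities:
L_total = 10·log₁₀(10^(72.0/10) + 10^(72.3/10) + 10^(69.5/10)) = 10·log₁₀(41740000) = 76.2 dB SPL.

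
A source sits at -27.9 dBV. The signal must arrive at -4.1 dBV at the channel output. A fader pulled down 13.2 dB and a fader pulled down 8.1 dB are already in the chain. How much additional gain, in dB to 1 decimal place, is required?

45.1 dB

The required make-up gain is the shortfall in the dB sum.
G = -4.1 − (-27.9) + 13.2 + 8.1 = 45.1 dB.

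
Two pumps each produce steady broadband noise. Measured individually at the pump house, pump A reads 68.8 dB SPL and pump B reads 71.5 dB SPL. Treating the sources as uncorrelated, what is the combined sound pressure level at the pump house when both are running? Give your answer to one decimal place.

Add the sources as powers (linear), then convert back to dB:
L_total = 10·log₁₀(10^(68.8/10) + 10^(71.5/10)) = 10·log₁₀(21710000) = 73.4 dB SPL.

73.4 dB SPL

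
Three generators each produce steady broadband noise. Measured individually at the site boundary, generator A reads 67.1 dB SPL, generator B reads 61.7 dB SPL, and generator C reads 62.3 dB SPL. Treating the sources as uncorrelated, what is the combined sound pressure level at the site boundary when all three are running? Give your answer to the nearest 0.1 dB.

69.2 dB SPL

Add the sources as powers (linear), then convert back to dB:
L_total = 10·log₁₀(10^(67.1/10) + 10^(61.7/10) + 10^(62.3/10)) = 10·log₁₀(8306000) = 69.2 dB SPL.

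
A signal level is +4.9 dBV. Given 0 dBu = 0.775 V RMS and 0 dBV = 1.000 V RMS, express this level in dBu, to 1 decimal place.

+7.1 dBu

The offset between the scales is 20·log₁₀(0.775/1.000) = −2.214 dB.
So dBu = +4.9 + 2.214 = +7.1 dBu.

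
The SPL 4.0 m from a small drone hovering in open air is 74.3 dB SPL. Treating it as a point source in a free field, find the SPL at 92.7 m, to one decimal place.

Free-field point source: level drops by 20·log₁₀ of the distance ratio.
ΔL = −20·log₁₀(92.7/4.0) = -27.30 dB, so L₂ = 74.3 + (-27.30) = 47.0 dB SPL.

47.0 dB SPL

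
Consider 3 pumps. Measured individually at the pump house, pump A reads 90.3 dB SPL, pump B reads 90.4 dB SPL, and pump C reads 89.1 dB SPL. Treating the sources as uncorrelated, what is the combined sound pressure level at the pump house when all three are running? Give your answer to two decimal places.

94.74 dB SPL

Incoherent sources sum as intensities:
L_total = 10·log₁₀(10^(90.3/10) + 10^(90.4/10) + 10^(89.1/10)) = 10·log₁₀(2981000000) = 94.74 dB SPL.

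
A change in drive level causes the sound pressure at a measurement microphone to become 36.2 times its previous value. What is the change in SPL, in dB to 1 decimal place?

31.2 dB

SPL change from a pressure ratio uses the 20·log₁₀ form:
20·log₁₀(36.2) = 31.2 dB.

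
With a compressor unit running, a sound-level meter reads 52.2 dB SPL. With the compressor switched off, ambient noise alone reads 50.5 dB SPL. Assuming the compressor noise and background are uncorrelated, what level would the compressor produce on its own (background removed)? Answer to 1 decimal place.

47.3 dB SPL

Background correction is a power subtraction:
L_src = 10·log₁₀(10^(52.2/10) − 10^(50.5/10)) = 10·log₁₀(53760) = 47.3 dB SPL.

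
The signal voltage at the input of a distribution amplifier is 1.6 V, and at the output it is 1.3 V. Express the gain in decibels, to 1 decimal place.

Voltage is an amplitude quantity, so gain = 20·log₁₀(V_out/V_in).
20·log₁₀(1.3/1.6) = 20·log₁₀(0.8125) = -1.8 dB.

-1.8 dB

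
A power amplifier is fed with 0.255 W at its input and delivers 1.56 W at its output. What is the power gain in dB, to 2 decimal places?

7.87 dB

Power ratio → dB uses the 10·log₁₀ form:
10·log₁₀(1.56/0.255) = 10·log₁₀(6.118) = 7.87 dB.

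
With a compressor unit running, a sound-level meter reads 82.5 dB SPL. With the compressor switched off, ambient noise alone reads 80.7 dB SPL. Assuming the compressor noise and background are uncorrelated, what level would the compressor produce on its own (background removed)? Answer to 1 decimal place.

77.8 dB SPL

Background correction is a power subtraction:
L_src = 10·log₁₀(10^(82.5/10) − 10^(80.7/10)) = 10·log₁₀(60340000) = 77.8 dB SPL.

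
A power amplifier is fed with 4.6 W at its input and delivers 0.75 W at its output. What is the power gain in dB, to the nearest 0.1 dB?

Power ratio → dB uses the 10·log₁₀ form:
10·log₁₀(0.75/4.6) = 10·log₁₀(0.1630) = -7.9 dB.

-7.9 dB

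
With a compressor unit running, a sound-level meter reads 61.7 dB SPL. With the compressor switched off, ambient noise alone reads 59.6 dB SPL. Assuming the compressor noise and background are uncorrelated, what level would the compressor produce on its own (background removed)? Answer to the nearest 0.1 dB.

57.5 dB SPL

Remove the background by subtracting linear intensities:
L_src = 10·log₁₀(10^(61.7/10) − 10^(59.6/10)) = 10·log₁₀(567100) = 57.5 dB SPL.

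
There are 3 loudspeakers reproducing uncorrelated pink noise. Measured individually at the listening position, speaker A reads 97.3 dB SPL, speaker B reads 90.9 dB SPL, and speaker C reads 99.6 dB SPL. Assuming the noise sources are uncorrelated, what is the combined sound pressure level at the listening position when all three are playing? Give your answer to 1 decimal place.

Add the sources as powers (linear), then convert back to dB:
L_total = 10·log₁₀(10^(97.3/10) + 10^(90.9/10) + 10^(99.6/10)) = 10·log₁₀(15721000000) = 102.0 dB SPL.

102.0 dB SPL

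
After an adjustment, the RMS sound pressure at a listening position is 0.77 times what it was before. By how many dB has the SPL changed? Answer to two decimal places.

-2.27 dB

SPL change from a pressure ratio uses the 20·log₁₀ form:
20·log₁₀(0.77) = -2.27 dB.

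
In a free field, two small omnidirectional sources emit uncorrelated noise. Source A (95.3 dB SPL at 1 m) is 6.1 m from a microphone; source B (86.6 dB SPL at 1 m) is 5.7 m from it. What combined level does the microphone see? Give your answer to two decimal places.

At the listener: L_A = 95.3 − 20·log₁₀(6.1) = 79.593 dB; L_B = 86.6 − 20·log₁₀(5.7) = 71.483 dB.
Combined: 10·log₁₀(10^(79.593/10)+10^(71.483/10)) = 80.22 dB SPL.

80.22 dB SPL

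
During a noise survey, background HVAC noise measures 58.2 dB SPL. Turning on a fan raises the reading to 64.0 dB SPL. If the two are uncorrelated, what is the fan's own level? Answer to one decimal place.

62.7 dB SPL

Subtract intensities: L_src = 10·log₁₀(10^(L_total/10) − 10^(L_bg/10)).
L_src = 10·log₁₀(10^(64.0/10) − 10^(58.2/10)) = 10·log₁₀(1851000) = 62.7 dB SPL.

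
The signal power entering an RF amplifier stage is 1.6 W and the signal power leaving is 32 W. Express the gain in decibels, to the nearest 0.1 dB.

For a power ratio, dB = 10·log₁₀(P₂/P₁).
10·log₁₀(32/1.6) = 10·log₁₀(20.00) = 13.0 dB.

13.0 dB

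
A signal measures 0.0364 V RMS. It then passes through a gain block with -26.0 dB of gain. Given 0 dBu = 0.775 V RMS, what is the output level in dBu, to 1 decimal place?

-52.6 dBu

Input level: 20·log₁₀(0.0364/0.775) = -26.56 dBu.
Output: -26.56 − 26.0 = -52.6 dBu.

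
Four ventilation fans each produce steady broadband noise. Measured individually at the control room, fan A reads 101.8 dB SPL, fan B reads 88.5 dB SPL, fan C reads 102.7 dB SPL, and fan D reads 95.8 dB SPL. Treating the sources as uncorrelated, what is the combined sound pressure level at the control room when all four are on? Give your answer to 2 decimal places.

Add the sources as powers (linear), then convert back to dB:
L_total = 10·log₁₀(10^(101.8/10) + 10^(88.5/10) + 10^(102.7/10) + 10^(95.8/10)) = 10·log₁₀(38266000000) = 105.83 dB SPL.

105.83 dB SPL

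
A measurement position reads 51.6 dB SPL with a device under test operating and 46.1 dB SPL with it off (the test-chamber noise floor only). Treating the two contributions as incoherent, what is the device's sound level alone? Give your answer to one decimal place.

50.2 dB SPL

Subtract intensities: L_src = 10·log₁₀(10^(L_total/10) − 10^(L_bg/10)).
L_src = 10·log₁₀(10^(51.6/10) − 10^(46.1/10)) = 10·log₁₀(103800) = 50.2 dB SPL.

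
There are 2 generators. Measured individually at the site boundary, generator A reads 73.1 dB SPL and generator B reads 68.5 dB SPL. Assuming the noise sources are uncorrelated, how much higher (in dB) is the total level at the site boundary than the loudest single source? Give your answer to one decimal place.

1.3 dB

Add the sources as powers (linear), then convert back to dB:
L_total = 10·log₁₀(10^(73.1/10) + 10^(68.5/10)) = 74.39 dB SPL.
Excess over the loudest (73.1 dB): 74.39 − 73.1 = 1.3 dB.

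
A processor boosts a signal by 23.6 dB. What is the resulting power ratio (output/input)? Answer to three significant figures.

229

Power ratio = 10^(dB/10).
10^(23.6/10) = 10^(2.360) = 229.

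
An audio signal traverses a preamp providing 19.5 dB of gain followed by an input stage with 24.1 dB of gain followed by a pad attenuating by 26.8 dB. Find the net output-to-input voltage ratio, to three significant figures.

Net gain = 19.5 + 24.1 + (−26.8) = 16.8 dB.
Voltage ratio = 10^(16.8/20) = 6.92.

6.92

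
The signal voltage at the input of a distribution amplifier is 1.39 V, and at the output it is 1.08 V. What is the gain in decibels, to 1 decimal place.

-2.2 dB

Voltage is an amplitude quantity, so gain = 20·log₁₀(V_out/V_in).
20·log₁₀(1.08/1.39) = 20·log₁₀(0.7770) = -2.2 dB.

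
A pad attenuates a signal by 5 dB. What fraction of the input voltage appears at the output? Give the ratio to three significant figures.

0.562

Voltage ratio = 10^(dB/20).
10^(-5/20) = 10^(-0.2500) = 0.562.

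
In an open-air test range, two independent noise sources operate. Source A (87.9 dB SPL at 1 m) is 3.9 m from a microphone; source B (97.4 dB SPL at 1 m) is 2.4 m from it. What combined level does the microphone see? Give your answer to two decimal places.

At the listener: L_A = 87.9 − 20·log₁₀(3.9) = 76.079 dB; L_B = 97.4 − 20·log₁₀(2.4) = 89.796 dB.
Combined: 10·log₁₀(10^(76.079/10)+10^(89.796/10)) = 89.98 dB SPL.

89.98 dB SPL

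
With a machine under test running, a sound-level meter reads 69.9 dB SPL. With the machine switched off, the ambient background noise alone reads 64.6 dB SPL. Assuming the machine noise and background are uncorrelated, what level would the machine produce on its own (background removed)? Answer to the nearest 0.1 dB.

68.4 dB SPL

Remove the background by subtracting linear intensities:
L_src = 10·log₁₀(10^(69.9/10) − 10^(64.6/10)) = 10·log₁₀(6888000) = 68.4 dB SPL.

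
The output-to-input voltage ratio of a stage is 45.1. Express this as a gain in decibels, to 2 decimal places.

Voltage is an amplitude quantity, so gain = 20·log₁₀(V_out/V_in).
20·log₁₀(45.1) = 33.08 dB.

33.08 dB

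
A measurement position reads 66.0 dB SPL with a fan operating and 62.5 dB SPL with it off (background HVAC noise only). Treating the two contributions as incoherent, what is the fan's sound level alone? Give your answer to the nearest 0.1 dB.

Background correction is a power subtraction:
L_src = 10·log₁₀(10^(66.0/10) − 10^(62.5/10)) = 10·log₁₀(2203000) = 63.4 dB SPL.

63.4 dB SPL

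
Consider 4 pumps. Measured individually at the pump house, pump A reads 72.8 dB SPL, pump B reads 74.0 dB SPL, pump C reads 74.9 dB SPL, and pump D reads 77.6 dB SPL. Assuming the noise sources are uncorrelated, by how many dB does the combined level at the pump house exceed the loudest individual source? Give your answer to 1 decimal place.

Incoherent sources sum as intensities:
L_total = 10·log₁₀(10^(72.8/10) + 10^(74.0/10) + 10^(74.9/10) + 10^(77.6/10)) = 81.23 dB SPL.
Excess over the loudest (77.6 dB): 81.23 − 77.6 = 3.6 dB.

3.6 dB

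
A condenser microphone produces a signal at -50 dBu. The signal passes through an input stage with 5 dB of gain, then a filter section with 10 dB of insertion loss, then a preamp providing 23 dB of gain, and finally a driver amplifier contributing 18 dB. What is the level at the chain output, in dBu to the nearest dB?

-14 dBu

Cascaded gains and losses add directly in dB.
-50 + 5 − 10 + 23 + 18 = -14 dBu.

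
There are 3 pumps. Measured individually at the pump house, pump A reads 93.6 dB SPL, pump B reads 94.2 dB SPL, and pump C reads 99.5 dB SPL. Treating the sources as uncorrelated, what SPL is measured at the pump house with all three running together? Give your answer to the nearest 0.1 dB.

Incoherent sources sum as intensities:
L_total = 10·log₁₀(10^(93.6/10) + 10^(94.2/10) + 10^(99.5/10)) = 10·log₁₀(13834000000) = 101.4 dB SPL.

101.4 dB SPL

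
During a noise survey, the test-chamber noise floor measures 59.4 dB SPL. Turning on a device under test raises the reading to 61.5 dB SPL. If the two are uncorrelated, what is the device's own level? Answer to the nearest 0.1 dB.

Remove the background by subtracting linear intensities:
L_src = 10·log₁₀(10^(61.5/10) − 10^(59.4/10)) = 10·log₁₀(541600) = 57.3 dB SPL.

57.3 dB SPL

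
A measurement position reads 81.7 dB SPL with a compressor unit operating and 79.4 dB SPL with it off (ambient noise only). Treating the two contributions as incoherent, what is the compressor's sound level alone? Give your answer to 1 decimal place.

Background correction is a power subtraction:
L_src = 10·log₁₀(10^(81.7/10) − 10^(79.4/10)) = 10·log₁₀(60810000) = 77.8 dB SPL.

77.8 dB SPL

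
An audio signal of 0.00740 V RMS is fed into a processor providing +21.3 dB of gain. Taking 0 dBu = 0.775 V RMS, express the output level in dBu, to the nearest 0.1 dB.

-19.1 dBu

Input level: 20·log₁₀(0.00740/0.775) = -40.40 dBu.
Output: -40.40 + 21.3 = -19.1 dBu.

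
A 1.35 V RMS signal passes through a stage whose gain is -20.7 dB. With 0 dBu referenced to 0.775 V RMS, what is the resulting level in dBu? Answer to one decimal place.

Input level: 20·log₁₀(1.35/0.775) = 4.82 dBu.
Output: 4.82 − 20.7 = -15.9 dBu.

-15.9 dBu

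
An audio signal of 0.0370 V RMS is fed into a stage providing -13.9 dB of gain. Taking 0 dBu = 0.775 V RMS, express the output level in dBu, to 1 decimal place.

Input level: 20·log₁₀(0.0370/0.775) = -26.42 dBu.
Output: -26.42 − 13.9 = -40.3 dBu.

-40.3 dBu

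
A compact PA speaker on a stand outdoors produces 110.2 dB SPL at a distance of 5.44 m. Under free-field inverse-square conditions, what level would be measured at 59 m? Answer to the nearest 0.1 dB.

Inverse-square spreading gives ΔL = −20·log₁₀(d₂/d₁).
ΔL = −20·log₁₀(59/5.44) = -20.71 dB, so L₂ = 110.2 + (-20.71) = 89.5 dB SPL.

89.5 dB SPL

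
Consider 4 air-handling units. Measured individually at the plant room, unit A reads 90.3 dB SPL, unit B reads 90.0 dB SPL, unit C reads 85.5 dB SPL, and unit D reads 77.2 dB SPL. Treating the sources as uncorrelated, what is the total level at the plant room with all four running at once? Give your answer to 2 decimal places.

Uncorrelated sources add in intensity (power), not in dB.
L_total = 10·log₁₀(10^(90.3/10) + 10^(90.0/10) + 10^(85.5/10) + 10^(77.2/10)) = 10·log₁₀(2479000000) = 93.94 dB SPL.

93.94 dB SPL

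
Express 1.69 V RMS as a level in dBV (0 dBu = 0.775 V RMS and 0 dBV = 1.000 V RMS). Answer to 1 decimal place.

dBV = 20·log₁₀(V / 1.000 V).
20·log₁₀(1.69/1.000) = +4.6 dBV.

+4.6 dBV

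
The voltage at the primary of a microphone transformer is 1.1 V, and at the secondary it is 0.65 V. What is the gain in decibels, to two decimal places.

Voltage ratio → dB uses the 20·log₁₀ form:
20·log₁₀(0.65/1.1) = 20·log₁₀(0.5909) = -4.57 dB.

-4.57 dB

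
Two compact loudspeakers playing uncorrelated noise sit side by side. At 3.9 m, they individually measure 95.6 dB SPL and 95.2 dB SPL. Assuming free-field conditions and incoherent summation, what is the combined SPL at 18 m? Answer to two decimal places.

Combined at 3.9 m: 10·log₁₀(10^(95.6/10)+10^(95.2/10)) = 98.415 dB SPL.
Then apply −20·log₁₀(18/3.9) = -13.284 dB → 85.13 dB SPL.

85.13 dB SPL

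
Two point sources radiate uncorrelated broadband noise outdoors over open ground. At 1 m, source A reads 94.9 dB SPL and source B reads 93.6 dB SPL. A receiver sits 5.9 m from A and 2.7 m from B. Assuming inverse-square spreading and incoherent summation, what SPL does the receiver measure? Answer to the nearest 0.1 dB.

At the listener: L_A = 94.9 − 20·log₁₀(5.9) = 79.48 dB; L_B = 93.6 − 20·log₁₀(2.7) = 84.97 dB.
Combined: 10·log₁₀(10^(79.48/10)+10^(84.97/10)) = 86.1 dB SPL.

86.1 dB SPL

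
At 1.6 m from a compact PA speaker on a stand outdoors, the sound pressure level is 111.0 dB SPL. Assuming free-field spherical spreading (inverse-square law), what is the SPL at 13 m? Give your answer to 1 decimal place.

92.8 dB SPL

For a point source in a free field, ΔL = −20·log₁₀(d₂/d₁).
ΔL = −20·log₁₀(13/1.6) = -18.20 dB, so L₂ = 111.0 + (-18.20) = 92.8 dB SPL.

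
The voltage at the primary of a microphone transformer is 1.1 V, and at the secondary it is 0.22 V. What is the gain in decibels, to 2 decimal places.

For a voltage ratio, dB = 20·log₁₀(V₂/V₁).
20·log₁₀(0.22/1.1) = 20·log₁₀(0.2000) = -13.98 dB.

-13.98 dB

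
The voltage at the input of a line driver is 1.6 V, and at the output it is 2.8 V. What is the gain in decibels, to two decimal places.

4.86 dB

For a voltage ratio, dB = 20·log₁₀(V₂/V₁).
20·log₁₀(2.8/1.6) = 20·log₁₀(1.750) = 4.86 dB.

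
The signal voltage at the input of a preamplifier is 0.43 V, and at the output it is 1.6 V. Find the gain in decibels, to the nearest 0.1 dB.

Voltage is an amplitude quantity, so gain = 20·log₁₀(V_out/V_in).
20·log₁₀(1.6/0.43) = 20·log₁₀(3.721) = 11.4 dB.

11.4 dB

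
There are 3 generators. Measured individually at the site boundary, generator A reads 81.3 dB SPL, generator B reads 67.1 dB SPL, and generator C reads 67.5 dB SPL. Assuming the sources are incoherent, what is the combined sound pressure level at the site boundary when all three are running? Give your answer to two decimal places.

Add the sources as powers (linear), then convert back to dB:
L_total = 10·log₁₀(10^(81.3/10) + 10^(67.1/10) + 10^(67.5/10)) = 10·log₁₀(145600000) = 81.63 dB SPL.

81.63 dB SPL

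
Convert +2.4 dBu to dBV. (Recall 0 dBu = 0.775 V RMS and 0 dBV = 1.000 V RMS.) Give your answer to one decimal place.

+0.2 dBV

The offset between the scales is 20·log₁₀(0.775/1.000) = −2.214 dB.
So dBV = +2.4 − 2.214 = +0.2 dBV.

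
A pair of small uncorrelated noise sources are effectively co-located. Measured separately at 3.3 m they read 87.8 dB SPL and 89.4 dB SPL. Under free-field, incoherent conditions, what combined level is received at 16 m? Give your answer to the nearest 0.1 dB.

78.0 dB SPL

Combined at 3.3 m: 10·log₁₀(10^(87.8/10)+10^(89.4/10)) = 91.68 dB SPL.
Then apply −20·log₁₀(16/3.3) = -13.71 dB → 78.0 dB SPL.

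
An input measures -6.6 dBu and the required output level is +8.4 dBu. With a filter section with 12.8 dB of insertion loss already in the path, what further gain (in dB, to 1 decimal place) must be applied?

The required make-up gain is the shortfall in the dB sum.
G = +8.4 − (-6.6) + 12.8 = 27.8 dB.

27.8 dB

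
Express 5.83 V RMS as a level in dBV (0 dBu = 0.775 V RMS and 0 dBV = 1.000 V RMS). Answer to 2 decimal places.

+15.31 dBV

dBV = 20·log₁₀(V / 1.000 V).
20·log₁₀(5.83/1.000) = +15.31 dBV.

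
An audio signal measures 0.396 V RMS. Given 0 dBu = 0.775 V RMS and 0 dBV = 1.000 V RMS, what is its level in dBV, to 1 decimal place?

dBV = 20·log₁₀(V / 1.000 V).
20·log₁₀(0.396/1.000) = -8.0 dBV.

-8.0 dBV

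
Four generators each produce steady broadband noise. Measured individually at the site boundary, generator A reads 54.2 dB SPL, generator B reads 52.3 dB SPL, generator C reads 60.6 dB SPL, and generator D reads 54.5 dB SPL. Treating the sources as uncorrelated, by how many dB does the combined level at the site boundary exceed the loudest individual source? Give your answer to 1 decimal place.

Uncorrelated sources add in intensity (power), not in dB.
L_total = 10·log₁₀(10^(54.2/10) + 10^(52.3/10) + 10^(60.6/10) + 10^(54.5/10)) = 62.70 dB SPL.
Excess over the loudest (60.6 dB): 62.70 − 60.6 = 2.1 dB.

2.1 dB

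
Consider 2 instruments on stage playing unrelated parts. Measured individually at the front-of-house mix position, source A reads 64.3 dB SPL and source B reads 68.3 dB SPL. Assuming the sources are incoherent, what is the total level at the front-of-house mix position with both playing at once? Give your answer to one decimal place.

Uncorrelated sources add in intensity (power), not in dB.
L_total = 10·log₁₀(10^(64.3/10) + 10^(68.3/10)) = 10·log₁₀(9452000) = 69.8 dB SPL.

69.8 dB SPL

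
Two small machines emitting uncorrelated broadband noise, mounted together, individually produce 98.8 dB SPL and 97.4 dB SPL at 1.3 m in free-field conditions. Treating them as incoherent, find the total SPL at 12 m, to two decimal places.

81.86 dB SPL

Combined at 1.3 m: 10·log₁₀(10^(98.8/10)+10^(97.4/10)) = 101.166 dB SPL.
Then apply −20·log₁₀(12/1.3) = -19.305 dB → 81.86 dB SPL.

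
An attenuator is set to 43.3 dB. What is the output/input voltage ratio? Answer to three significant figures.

0.00684

Voltage ratio = 10^(dB/20).
10^(-43.3/20) = 10^(-2.165) = 0.00684.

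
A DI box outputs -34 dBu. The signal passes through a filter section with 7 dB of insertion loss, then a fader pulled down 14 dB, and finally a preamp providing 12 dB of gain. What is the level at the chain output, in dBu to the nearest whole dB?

Gain stages sum in dB:
-34 − 7 − 14 + 12 = -43 dBu.

-43 dBu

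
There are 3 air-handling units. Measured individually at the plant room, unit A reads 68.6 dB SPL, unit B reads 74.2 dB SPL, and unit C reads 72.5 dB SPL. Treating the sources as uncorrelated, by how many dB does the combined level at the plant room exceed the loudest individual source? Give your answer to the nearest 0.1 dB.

Add the sources as powers (linear), then convert back to dB:
L_total = 10·log₁₀(10^(68.6/10) + 10^(74.2/10) + 10^(72.5/10)) = 77.10 dB SPL.
Excess over the loudest (74.2 dB): 77.10 − 74.2 = 2.9 dB.

2.9 dB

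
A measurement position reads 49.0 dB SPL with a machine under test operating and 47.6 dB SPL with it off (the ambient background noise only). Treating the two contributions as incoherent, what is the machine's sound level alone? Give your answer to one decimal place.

43.4 dB SPL

Remove the background by subtracting linear intensities:
L_src = 10·log₁₀(10^(49.0/10) − 10^(47.6/10)) = 10·log₁₀(21890) = 43.4 dB SPL.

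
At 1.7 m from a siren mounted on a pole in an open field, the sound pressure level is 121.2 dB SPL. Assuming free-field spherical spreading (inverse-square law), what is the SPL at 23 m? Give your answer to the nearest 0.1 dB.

98.6 dB SPL

Free-field point source: level drops by 20·log₁₀ of the distance ratio.
ΔL = −20·log₁₀(23/1.7) = -22.63 dB, so L₂ = 121.2 + (-22.63) = 98.6 dB SPL.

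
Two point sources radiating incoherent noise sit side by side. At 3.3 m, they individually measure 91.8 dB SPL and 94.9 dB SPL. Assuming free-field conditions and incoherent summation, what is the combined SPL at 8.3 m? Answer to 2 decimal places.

88.62 dB SPL

Combined at 3.3 m: 10·log₁₀(10^(91.8/10)+10^(94.9/10)) = 96.631 dB SPL.
Then apply −20·log₁₀(8.3/3.3) = -8.011 dB → 88.62 dB SPL.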